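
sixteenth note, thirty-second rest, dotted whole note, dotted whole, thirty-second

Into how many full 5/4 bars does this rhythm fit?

2

One bar of 5/4 = 40 thirty-second notes.
Each duration in thirty-second notes: sixteenth note = 2; thirty-second rest = 1; dotted whole note = 48; dotted whole = 48; thirty-second = 1.
Adding: 2 + 1 + 48 + 48 + 1 = 100.
100 ÷ 40 = 2 complete bars with 20 left over.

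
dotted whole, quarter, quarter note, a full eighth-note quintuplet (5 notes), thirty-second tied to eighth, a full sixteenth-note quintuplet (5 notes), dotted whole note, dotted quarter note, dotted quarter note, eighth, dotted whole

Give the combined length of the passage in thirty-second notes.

Each duration in thirty-second notes: dotted whole = 48; quarter = 8; quarter note = 8; a full eighth-note quintuplet (5 notes) (five quintuplet eighths span one half) = 16; thirty-second tied to eighth (thirty-second + eighth) = 5; a full sixteenth-note quintuplet (5 notes) (five quintuplet sixteenths span one quarter) = 8; dotted whole note = 48; dotted quarter note = 12; dotted quarter note = 12; eighth = 4; dotted whole = 48.
Adding: 48 + 8 + 8 + 16 + 5 + 8 + 48 + 12 + 12 + 4 + 48 = 217 thirty-second notes.

217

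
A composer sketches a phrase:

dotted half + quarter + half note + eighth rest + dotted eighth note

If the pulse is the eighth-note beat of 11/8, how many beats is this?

One eighth-note beat = 2 sixteenth notes.
Convert each value to sixteenth notes: dotted half = 12; quarter = 4; half note = 8; eighth rest = 2; dotted eighth note = 3.
Sum: 12 + 4 + 8 + 2 + 3 = 29.
29 ÷ 2 = 14.5 beats.

14.5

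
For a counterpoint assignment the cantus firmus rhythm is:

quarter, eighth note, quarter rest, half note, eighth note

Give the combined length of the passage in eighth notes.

10

Working in eighth notes: quarter = 2; eighth note = 1; quarter rest = 2; half note = 4; eighth note = 1.
Sum: 2 + 1 + 2 + 4 + 1 = 10 eighth notes.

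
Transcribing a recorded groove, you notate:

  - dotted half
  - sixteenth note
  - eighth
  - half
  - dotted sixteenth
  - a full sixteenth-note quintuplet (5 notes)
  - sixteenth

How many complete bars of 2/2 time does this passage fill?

One bar of 2/2 = 32 thirty-second notes.
Convert each value to thirty-second notes: dotted half = 24; sixteenth note = 2; eighth = 4; half = 16; dotted sixteenth = 3; a full sixteenth-note quintuplet (5 notes) (five quintuplet sixteenths span one quarter) = 8; sixteenth = 2.
Adding: 24 + 2 + 4 + 16 + 3 + 8 + 2 = 59.
59 ÷ 32 = 1 complete bar with 27 left over.

1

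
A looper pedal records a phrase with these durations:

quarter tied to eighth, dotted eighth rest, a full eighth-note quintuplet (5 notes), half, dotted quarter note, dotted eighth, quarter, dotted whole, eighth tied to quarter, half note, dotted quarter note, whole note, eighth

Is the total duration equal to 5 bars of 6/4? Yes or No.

One bar of 6/4 = 24 sixteenth notes, so 5 bars = 120.
Express everything in sixteenth notes: quarter tied to eighth (quarter + eighth) = 6; dotted eighth rest = 3; a full eighth-note quintuplet (5 notes) (five quintuplet eighths span one half) = 8; half = 8; dotted quarter note = 6; dotted eighth = 3; quarter = 4; dotted whole = 24; eighth tied to quarter (eighth + quarter) = 6; half note = 8; dotted quarter note = 6; whole note = 16; eighth = 2.
Adding: 6 + 3 + 8 + 8 + 6 + 3 + 4 + 24 + 6 + 8 + 6 + 16 + 2 = 100.
100 falls short of 120, so the answer is No.

No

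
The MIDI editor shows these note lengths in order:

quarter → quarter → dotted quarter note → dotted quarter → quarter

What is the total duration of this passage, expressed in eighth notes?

Working in eighth notes: quarter = 2; quarter = 2; dotted quarter note = 3; dotted quarter = 3; quarter = 2.
Altogether 2 + 2 + 3 + 3 + 2 = 12 eighth notes.

12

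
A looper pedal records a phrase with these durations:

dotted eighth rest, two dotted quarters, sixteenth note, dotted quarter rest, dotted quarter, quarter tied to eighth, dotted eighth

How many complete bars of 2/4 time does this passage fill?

4

One bar of 2/4 = 8 sixteenth notes.
Express everything in sixteenth notes: dotted eighth rest = 3; dotted quarter = 6; dotted quarter = 6; sixteenth note = 1; dotted quarter rest = 6; dotted quarter = 6; quarter tied to eighth (quarter + eighth) = 6; dotted eighth = 3.
Altogether 3 + 6 + 6 + 1 + 6 + 6 + 6 + 3 = 37.
37 ÷ 8 = 4 complete bars with 5 left over.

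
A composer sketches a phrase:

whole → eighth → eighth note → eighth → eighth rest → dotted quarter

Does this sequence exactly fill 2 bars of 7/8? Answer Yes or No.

No

One bar of 7/8 = 7 eighth notes, so 2 bars = 14.
Express everything in eighth notes: whole = 8; eighth = 1; eighth note = 1; eighth = 1; eighth rest = 1; dotted quarter = 3.
Adding: 8 + 1 + 1 + 1 + 1 + 3 = 15.
15 exceeds 14, so the answer is No.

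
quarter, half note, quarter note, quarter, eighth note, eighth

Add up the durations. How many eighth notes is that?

12

In eighth notes: quarter = 2; half note = 4; quarter note = 2; quarter = 2; eighth note = 1; eighth = 1.
Total: 2 + 4 + 2 + 2 + 1 + 1 = 12 eighth notes.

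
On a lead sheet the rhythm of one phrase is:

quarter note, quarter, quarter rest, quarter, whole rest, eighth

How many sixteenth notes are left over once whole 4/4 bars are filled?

One bar of 4/4 = 8 eighth notes.
Express everything in eighth notes: quarter note = 2; quarter = 2; quarter rest = 2; quarter = 2; whole rest = 8; eighth = 1.
Total: 2 + 2 + 2 + 2 + 8 + 1 = 17.
17 ÷ 8 = 2 complete bars with 1 eighth note remaining = 2 sixteenth notes.

2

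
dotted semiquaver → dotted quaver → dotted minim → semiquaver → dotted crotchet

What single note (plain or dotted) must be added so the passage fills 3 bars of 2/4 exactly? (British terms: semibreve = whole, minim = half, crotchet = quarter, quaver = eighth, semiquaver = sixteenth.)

thirty-second note

3 bars of 2/4 = 48 thirty-second notes.
Express everything in thirty-second notes: dotted semiquaver = 3; dotted quaver = 6; dotted minim = 24; semiquaver = 2; dotted crotchet = 12.
Adding: 3 + 6 + 24 + 2 + 12 = 47.
Remaining: 48 − 47 = 1 thirty-second note, which is a thirty-second note.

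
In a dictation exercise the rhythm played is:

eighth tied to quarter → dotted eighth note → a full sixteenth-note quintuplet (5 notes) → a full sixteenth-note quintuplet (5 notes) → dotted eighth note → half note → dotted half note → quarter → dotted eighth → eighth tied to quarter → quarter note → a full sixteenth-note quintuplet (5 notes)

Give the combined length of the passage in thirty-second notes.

122

Convert each value to thirty-second notes: eighth tied to quarter (eighth + quarter) = 12; dotted eighth note = 6; a full sixteenth-note quintuplet (5 notes) (five quintuplet sixteenths span one quarter) = 8; a full sixteenth-note quintuplet (5 notes) (five quintuplet sixteenths span one quarter) = 8; dotted eighth note = 6; half note = 16; dotted half note = 24; quarter = 8; dotted eighth = 6; eighth tied to quarter (eighth + quarter) = 12; quarter note = 8; a full sixteenth-note quintuplet (5 notes) (five quintuplet sixteenths span one quarter) = 8.
Altogether 12 + 6 + 8 + 8 + 6 + 16 + 24 + 8 + 6 + 12 + 8 + 8 = 122 thirty-second notes.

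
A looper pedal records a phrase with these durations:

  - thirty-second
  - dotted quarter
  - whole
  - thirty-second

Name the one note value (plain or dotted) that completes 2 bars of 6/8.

sixteenth note

2 bars of 6/8 = 48 thirty-second notes.
Each duration in thirty-second notes: thirty-second = 1; dotted quarter = 12; whole = 32; thirty-second = 1.
Total: 1 + 12 + 32 + 1 = 46.
Remaining: 48 − 46 = 2 thirty-second notes, which is a sixteenth note.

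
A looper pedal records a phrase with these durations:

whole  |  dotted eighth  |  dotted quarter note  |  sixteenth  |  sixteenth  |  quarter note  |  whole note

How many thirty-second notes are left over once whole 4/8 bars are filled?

One bar of 4/8 = 8 sixteenth notes.
Each duration in sixteenth notes: whole = 16; dotted eighth = 3; dotted quarter note = 6; sixteenth = 1; sixteenth = 1; quarter note = 4; whole note = 16.
Altogether 16 + 3 + 6 + 1 + 1 + 4 + 16 = 47.
47 ÷ 8 = 5 complete bars with 7 sixteenth notes remaining = 14 thirty-second notes.

14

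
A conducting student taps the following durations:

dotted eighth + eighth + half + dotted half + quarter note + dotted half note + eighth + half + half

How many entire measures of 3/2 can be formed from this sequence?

2

One bar of 3/2 = 24 sixteenth notes.
Convert each value to sixteenth notes: dotted eighth = 3; eighth = 2; half = 8; dotted half = 12; quarter note = 4; dotted half note = 12; eighth = 2; half = 8; half = 8.
Altogether 3 + 2 + 8 + 12 + 4 + 12 + 2 + 8 + 8 = 59.
59 ÷ 24 = 2 complete bars with 11 left over.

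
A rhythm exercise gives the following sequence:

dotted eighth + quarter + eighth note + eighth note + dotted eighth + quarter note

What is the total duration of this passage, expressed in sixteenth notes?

18

Each duration in sixteenth notes: dotted eighth = 3; quarter = 4; eighth note = 2; eighth note = 2; dotted eighth = 3; quarter note = 4.
Altogether 3 + 4 + 2 + 2 + 3 + 4 = 18 sixteenth notes.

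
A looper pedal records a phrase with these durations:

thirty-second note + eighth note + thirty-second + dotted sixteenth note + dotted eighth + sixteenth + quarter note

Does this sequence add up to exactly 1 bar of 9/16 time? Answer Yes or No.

No

One bar of 9/16 = 18 thirty-second notes.
Working in thirty-second notes: thirty-second note = 1; eighth note = 4; thirty-second = 1; dotted sixteenth note = 3; dotted eighth = 6; sixteenth = 2; quarter note = 8.
Sum: 1 + 4 + 1 + 3 + 6 + 2 + 8 = 25.
25 exceeds 18, so the answer is No.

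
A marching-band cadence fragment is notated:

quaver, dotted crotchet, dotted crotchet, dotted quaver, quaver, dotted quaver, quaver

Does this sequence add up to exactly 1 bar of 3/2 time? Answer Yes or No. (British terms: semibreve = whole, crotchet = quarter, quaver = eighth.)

One bar of 3/2 = 24 sixteenth notes.
In sixteenth notes: quaver = 2; dotted crotchet = 6; dotted crotchet = 6; dotted quaver = 3; quaver = 2; dotted quaver = 3; quaver = 2.
Total: 2 + 6 + 6 + 3 + 2 + 3 + 2 = 24.
24 equals 24, so the answer is Yes.

Yes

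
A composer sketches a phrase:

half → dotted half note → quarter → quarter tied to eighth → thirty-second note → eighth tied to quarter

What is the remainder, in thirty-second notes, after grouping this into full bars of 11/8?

One bar of 11/8 = 44 thirty-second notes.
Express everything in thirty-second notes: half = 16; dotted half note = 24; quarter = 8; quarter tied to eighth (quarter + eighth) = 12; thirty-second note = 1; eighth tied to quarter (eighth + quarter) = 12.
Adding: 16 + 24 + 8 + 12 + 1 + 12 = 73.
73 ÷ 44 = 1 complete bar with 29 thirty-second notes remaining.

29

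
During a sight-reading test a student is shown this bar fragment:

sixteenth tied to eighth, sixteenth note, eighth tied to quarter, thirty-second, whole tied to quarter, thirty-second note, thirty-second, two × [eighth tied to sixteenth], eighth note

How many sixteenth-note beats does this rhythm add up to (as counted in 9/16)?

One sixteenth-note beat = 2 thirty-second notes.
In thirty-second notes: sixteenth tied to eighth (sixteenth + eighth) = 6; sixteenth note = 2; eighth tied to quarter (eighth + quarter) = 12; thirty-second = 1; whole tied to quarter (whole + quarter) = 40; thirty-second note = 1; thirty-second = 1; eighth tied to sixteenth (eighth + sixteenth) = 6; eighth tied to sixteenth (eighth + sixteenth) = 6; eighth note = 4.
Altogether 6 + 2 + 12 + 1 + 40 + 1 + 1 + 6 + 6 + 4 = 79.
79 ÷ 2 = 39.5 beats.

39.5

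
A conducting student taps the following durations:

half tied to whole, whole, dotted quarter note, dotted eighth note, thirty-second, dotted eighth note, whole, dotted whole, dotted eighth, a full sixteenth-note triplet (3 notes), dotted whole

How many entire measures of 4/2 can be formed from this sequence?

One bar of 4/2 = 64 thirty-second notes.
Each duration in thirty-second notes: half tied to whole (half + whole) = 48; whole = 32; dotted quarter note = 12; dotted eighth note = 6; thirty-second = 1; dotted eighth note = 6; whole = 32; dotted whole = 48; dotted eighth = 6; a full sixteenth-note triplet (3 notes) (three triplet sixteenths span one eighth) = 4; dotted whole = 48.
Total: 48 + 32 + 12 + 6 + 1 + 6 + 32 + 48 + 6 + 4 + 48 = 243.
243 ÷ 64 = 3 complete bars with 51 left over.

3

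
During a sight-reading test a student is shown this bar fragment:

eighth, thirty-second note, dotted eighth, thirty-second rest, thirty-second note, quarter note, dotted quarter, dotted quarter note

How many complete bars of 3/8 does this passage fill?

3

One bar of 3/8 = 12 thirty-second notes.
Express everything in thirty-second notes: eighth = 4; thirty-second note = 1; dotted eighth = 6; thirty-second rest = 1; thirty-second note = 1; quarter note = 8; dotted quarter = 12; dotted quarter note = 12.
Sum: 4 + 1 + 6 + 1 + 1 + 8 + 12 + 12 = 45.
45 ÷ 12 = 3 complete bars with 9 left over.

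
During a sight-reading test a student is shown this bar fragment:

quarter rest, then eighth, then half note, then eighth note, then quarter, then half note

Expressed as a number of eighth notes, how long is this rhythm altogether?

14

Working in eighth notes: quarter rest = 2; eighth = 1; half note = 4; eighth note = 1; quarter = 2; half note = 4.
Total: 2 + 1 + 4 + 1 + 2 + 4 = 14 eighth notes.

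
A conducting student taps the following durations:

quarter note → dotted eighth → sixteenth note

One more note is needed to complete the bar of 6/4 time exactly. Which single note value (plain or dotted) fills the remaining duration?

The bar of 6/4 = 24 sixteenth notes.
Express everything in sixteenth notes: quarter note = 4; dotted eighth = 3; sixteenth note = 1.
Adding: 4 + 3 + 1 = 8.
Remaining: 24 − 8 = 16 sixteenth notes, which is a whole note.

whole note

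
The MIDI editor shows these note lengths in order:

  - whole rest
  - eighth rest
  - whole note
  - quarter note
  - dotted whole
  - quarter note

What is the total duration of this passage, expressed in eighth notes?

33

Express everything in eighth notes: whole rest = 8; eighth rest = 1; whole note = 8; quarter note = 2; dotted whole = 12; quarter note = 2.
Altogether 8 + 1 + 8 + 2 + 12 + 2 = 33 eighth notes.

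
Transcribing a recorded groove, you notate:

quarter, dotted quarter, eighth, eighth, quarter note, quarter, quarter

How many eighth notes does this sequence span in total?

13

Working in eighth notes: quarter = 2; dotted quarter = 3; eighth = 1; eighth = 1; quarter note = 2; quarter = 2; quarter = 2.
Total: 2 + 3 + 1 + 1 + 2 + 2 + 2 = 13 eighth notes.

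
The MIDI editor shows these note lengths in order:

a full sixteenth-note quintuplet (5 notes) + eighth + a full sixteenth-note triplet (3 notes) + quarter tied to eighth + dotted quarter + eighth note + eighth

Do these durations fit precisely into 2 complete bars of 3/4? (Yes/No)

Yes

One bar of 3/4 = 6 eighth notes, so 2 bars = 12.
Convert each value to eighth notes: a full sixteenth-note quintuplet (5 notes) (five quintuplet sixteenths span one quarter) = 2; eighth = 1; a full sixteenth-note triplet (3 notes) (three triplet sixteenths span one eighth) = 1; quarter tied to eighth (quarter + eighth) = 3; dotted quarter = 3; eighth note = 1; eighth = 1.
Adding: 2 + 1 + 1 + 3 + 3 + 1 + 1 = 12.
12 equals 12, so the answer is Yes.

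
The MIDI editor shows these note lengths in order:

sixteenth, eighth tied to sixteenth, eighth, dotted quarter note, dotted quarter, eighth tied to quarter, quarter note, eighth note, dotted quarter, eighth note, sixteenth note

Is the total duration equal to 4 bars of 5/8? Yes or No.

No

One bar of 5/8 = 10 sixteenth notes, so 4 bars = 40.
Each duration in sixteenth notes: sixteenth = 1; eighth tied to sixteenth (eighth + sixteenth) = 3; eighth = 2; dotted quarter note = 6; dotted quarter = 6; eighth tied to quarter (eighth + quarter) = 6; quarter note = 4; eighth note = 2; dotted quarter = 6; eighth note = 2; sixteenth note = 1.
Sum: 1 + 3 + 2 + 6 + 6 + 6 + 4 + 2 + 6 + 2 + 1 = 39.
39 falls short of 40, so the answer is No.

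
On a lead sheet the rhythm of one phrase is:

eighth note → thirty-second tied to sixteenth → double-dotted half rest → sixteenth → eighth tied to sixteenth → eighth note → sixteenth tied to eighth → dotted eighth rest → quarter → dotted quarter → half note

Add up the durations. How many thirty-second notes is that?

Each duration in thirty-second notes: eighth note = 4; thirty-second tied to sixteenth (thirty-second + sixteenth) = 3; double-dotted half rest = 28; sixteenth = 2; eighth tied to sixteenth (eighth + sixteenth) = 6; eighth note = 4; sixteenth tied to eighth (sixteenth + eighth) = 6; dotted eighth rest = 6; quarter = 8; dotted quarter = 12; half note = 16.
Altogether 4 + 3 + 28 + 2 + 6 + 4 + 6 + 6 + 8 + 12 + 16 = 95 thirty-second notes.

95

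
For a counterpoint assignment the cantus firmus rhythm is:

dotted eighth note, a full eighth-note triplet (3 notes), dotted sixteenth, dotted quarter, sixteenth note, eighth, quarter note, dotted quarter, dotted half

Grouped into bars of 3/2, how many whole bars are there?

One bar of 3/2 = 48 thirty-second notes.
Each duration in thirty-second notes: dotted eighth note = 6; a full eighth-note triplet (3 notes) (three triplet eighths span one quarter) = 8; dotted sixteenth = 3; dotted quarter = 12; sixteenth note = 2; eighth = 4; quarter note = 8; dotted quarter = 12; dotted half = 24.
Adding: 6 + 8 + 3 + 12 + 2 + 4 + 8 + 12 + 24 = 79.
79 ÷ 48 = 1 complete bar with 31 left over.

1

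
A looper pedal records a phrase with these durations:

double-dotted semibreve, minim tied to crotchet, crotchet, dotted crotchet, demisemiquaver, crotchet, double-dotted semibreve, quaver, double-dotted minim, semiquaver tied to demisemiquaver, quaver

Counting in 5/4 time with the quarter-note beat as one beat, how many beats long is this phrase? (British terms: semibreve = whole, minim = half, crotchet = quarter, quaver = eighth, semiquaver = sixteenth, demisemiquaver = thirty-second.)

One quarter-note beat = 8 thirty-second notes.
In thirty-second notes: double-dotted semibreve = 56; minim tied to crotchet (minim + crotchet) = 24; crotchet = 8; dotted crotchet = 12; demisemiquaver = 1; crotchet = 8; double-dotted semibreve = 56; quaver = 4; double-dotted minim = 28; semiquaver tied to demisemiquaver (semiquaver + demisemiquaver) = 3; quaver = 4.
Total: 56 + 24 + 8 + 12 + 1 + 8 + 56 + 4 + 28 + 3 + 4 = 204.
204 ÷ 8 = 25.5 beats.

25.5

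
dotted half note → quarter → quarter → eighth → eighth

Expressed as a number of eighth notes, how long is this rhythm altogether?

12

In eighth notes: dotted half note = 6; quarter = 2; quarter = 2; eighth = 1; eighth = 1.
Sum: 6 + 2 + 2 + 1 + 1 = 12 eighth notes.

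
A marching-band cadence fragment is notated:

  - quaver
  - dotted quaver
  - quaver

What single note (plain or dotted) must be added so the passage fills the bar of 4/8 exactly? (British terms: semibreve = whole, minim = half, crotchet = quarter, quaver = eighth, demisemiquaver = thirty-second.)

The bar of 4/8 = 8 sixteenth notes.
Working in sixteenth notes: quaver = 2; dotted quaver = 3; quaver = 2.
Sum: 2 + 3 + 2 = 7.
Remaining: 8 − 7 = 1 sixteenth note, which is a sixteenth note.

sixteenth note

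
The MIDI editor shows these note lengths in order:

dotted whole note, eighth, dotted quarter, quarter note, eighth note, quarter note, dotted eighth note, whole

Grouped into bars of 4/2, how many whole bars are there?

1

One bar of 4/2 = 32 sixteenth notes.
Each duration in sixteenth notes: dotted whole note = 24; eighth = 2; dotted quarter = 6; quarter note = 4; eighth note = 2; quarter note = 4; dotted eighth note = 3; whole = 16.
Total: 24 + 2 + 6 + 4 + 2 + 4 + 3 + 16 = 61.
61 ÷ 32 = 1 complete bar with 29 left over.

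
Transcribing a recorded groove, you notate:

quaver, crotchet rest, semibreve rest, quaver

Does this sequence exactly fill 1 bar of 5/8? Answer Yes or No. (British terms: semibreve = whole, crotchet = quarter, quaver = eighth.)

One bar of 5/8 = 5 eighth notes.
Each duration in eighth notes: quaver = 1; crotchet rest = 2; semibreve rest = 8; quaver = 1.
Sum: 1 + 2 + 8 + 1 = 12.
12 exceeds 5, so the answer is No.

No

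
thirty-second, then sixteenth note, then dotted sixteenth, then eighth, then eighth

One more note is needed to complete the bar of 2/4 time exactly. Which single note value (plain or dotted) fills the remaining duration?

The bar of 2/4 = 16 thirty-second notes.
In thirty-second notes: thirty-second = 1; sixteenth note = 2; dotted sixteenth = 3; eighth = 4; eighth = 4.
Adding: 1 + 2 + 3 + 4 + 4 = 14.
Remaining: 16 − 14 = 2 thirty-second notes, which is a sixteenth note.

sixteenth note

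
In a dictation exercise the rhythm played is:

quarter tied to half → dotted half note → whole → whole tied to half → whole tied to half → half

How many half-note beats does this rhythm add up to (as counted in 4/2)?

One half-note beat = 2 quarter notes.
In quarter notes: quarter tied to half (quarter + half) = 3; dotted half note = 3; whole = 4; whole tied to half (whole + half) = 6; whole tied to half (whole + half) = 6; half = 2.
Adding: 3 + 3 + 4 + 6 + 6 + 2 = 24.
24 ÷ 2 = 12 beats.

12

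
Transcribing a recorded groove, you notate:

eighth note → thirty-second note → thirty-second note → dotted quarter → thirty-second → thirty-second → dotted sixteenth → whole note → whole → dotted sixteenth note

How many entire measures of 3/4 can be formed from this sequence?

3

One bar of 3/4 = 24 thirty-second notes.
Working in thirty-second notes: eighth note = 4; thirty-second note = 1; thirty-second note = 1; dotted quarter = 12; thirty-second = 1; thirty-second = 1; dotted sixteenth = 3; whole note = 32; whole = 32; dotted sixteenth note = 3.
Sum: 4 + 1 + 1 + 12 + 1 + 1 + 3 + 32 + 32 + 3 = 90.
90 ÷ 24 = 3 complete bars with 18 left over.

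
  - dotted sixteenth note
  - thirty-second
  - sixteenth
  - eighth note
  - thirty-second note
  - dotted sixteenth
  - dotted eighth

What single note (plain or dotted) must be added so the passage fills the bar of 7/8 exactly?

quarter note

The bar of 7/8 = 28 thirty-second notes.
Each duration in thirty-second notes: dotted sixteenth note = 3; thirty-second = 1; sixteenth = 2; eighth note = 4; thirty-second note = 1; dotted sixteenth = 3; dotted eighth = 6.
Sum: 3 + 1 + 2 + 4 + 1 + 3 + 6 = 20.
Remaining: 28 − 20 = 8 thirty-second notes, which is a quarter note.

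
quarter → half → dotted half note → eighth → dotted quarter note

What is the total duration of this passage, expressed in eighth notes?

Express everything in eighth notes: quarter = 2; half = 4; dotted half note = 6; eighth = 1; dotted quarter note = 3.
Sum: 2 + 4 + 6 + 1 + 3 = 16 eighth notes.

16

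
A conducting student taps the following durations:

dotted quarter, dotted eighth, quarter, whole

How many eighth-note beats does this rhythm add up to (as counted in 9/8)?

One eighth-note beat = 2 sixteenth notes.
Convert each value to sixteenth notes: dotted quarter = 6; dotted eighth = 3; quarter = 4; whole = 16.
Sum: 6 + 3 + 4 + 16 = 29.
29 ÷ 2 = 14.5 beats.

14.5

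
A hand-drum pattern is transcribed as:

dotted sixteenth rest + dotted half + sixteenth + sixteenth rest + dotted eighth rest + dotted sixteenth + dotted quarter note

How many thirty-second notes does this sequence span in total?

52

Express everything in thirty-second notes: dotted sixteenth rest = 3; dotted half = 24; sixteenth = 2; sixteenth rest = 2; dotted eighth rest = 6; dotted sixteenth = 3; dotted quarter note = 12.
Sum: 3 + 24 + 2 + 2 + 6 + 3 + 12 = 52 thirty-second notes.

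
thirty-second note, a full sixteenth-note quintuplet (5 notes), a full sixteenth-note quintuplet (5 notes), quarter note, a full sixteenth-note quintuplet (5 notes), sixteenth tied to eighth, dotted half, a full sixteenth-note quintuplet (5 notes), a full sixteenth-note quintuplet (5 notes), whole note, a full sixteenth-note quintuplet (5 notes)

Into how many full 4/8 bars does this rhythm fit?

7

One bar of 4/8 = 16 thirty-second notes.
Working in thirty-second notes: thirty-second note = 1; a full sixteenth-note quintuplet (5 notes) (five quintuplet sixteenths span one quarter) = 8; a full sixteenth-note quintuplet (5 notes) (five quintuplet sixteenths span one quarter) = 8; quarter note = 8; a full sixteenth-note quintuplet (5 notes) (five quintuplet sixteenths span one quarter) = 8; sixteenth tied to eighth (sixteenth + eighth) = 6; dotted half = 24; a full sixteenth-note quintuplet (5 notes) (five quintuplet sixteenths span one quarter) = 8; a full sixteenth-note quintuplet (5 notes) (five quintuplet sixteenths span one quarter) = 8; whole note = 32; a full sixteenth-note quintuplet (5 notes) (five quintuplet sixteenths span one quarter) = 8.
Sum: 1 + 8 + 8 + 8 + 8 + 6 + 24 + 8 + 8 + 32 + 8 = 119.
119 ÷ 16 = 7 complete bars with 7 left over.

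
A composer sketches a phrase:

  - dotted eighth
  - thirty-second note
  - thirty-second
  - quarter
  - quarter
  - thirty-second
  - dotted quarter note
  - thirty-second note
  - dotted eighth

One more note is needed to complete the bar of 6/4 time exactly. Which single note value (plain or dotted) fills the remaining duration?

The bar of 6/4 = 48 thirty-second notes.
Express everything in thirty-second notes: dotted eighth = 6; thirty-second note = 1; thirty-second = 1; quarter = 8; quarter = 8; thirty-second = 1; dotted quarter note = 12; thirty-second note = 1; dotted eighth = 6.
Altogether 6 + 1 + 1 + 8 + 8 + 1 + 12 + 1 + 6 = 44.
Remaining: 48 − 44 = 4 thirty-second notes, which is a eighth note.

eighth note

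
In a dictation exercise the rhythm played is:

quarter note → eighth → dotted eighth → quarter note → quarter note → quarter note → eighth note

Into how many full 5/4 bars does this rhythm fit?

1

One bar of 5/4 = 20 sixteenth notes.
Convert each value to sixteenth notes: quarter note = 4; eighth = 2; dotted eighth = 3; quarter note = 4; quarter note = 4; quarter note = 4; eighth note = 2.
Adding: 4 + 2 + 3 + 4 + 4 + 4 + 2 = 23.
23 ÷ 20 = 1 complete bar with 3 left over.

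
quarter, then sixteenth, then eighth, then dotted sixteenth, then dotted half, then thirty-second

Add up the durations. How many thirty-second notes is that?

42

In thirty-second notes: quarter = 8; sixteenth = 2; eighth = 4; dotted sixteenth = 3; dotted half = 24; thirty-second = 1.
Sum: 8 + 2 + 4 + 3 + 24 + 1 = 42 thirty-second notes.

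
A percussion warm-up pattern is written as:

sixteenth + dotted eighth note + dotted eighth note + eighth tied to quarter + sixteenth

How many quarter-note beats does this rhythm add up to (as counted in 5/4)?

3.5

One quarter-note beat = 4 sixteenth notes.
Express everything in sixteenth notes: sixteenth = 1; dotted eighth note = 3; dotted eighth note = 3; eighth tied to quarter (eighth + quarter) = 6; sixteenth = 1.
Total: 1 + 3 + 3 + 6 + 1 = 14.
14 ÷ 4 = 3.5 beats.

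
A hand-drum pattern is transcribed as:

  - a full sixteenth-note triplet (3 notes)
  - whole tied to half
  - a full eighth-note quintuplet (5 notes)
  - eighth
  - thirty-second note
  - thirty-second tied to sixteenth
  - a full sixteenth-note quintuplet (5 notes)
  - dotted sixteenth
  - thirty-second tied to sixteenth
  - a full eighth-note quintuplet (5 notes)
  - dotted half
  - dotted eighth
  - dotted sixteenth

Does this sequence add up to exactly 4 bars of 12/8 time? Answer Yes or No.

No

One bar of 12/8 = 48 thirty-second notes, so 4 bars = 192.
In thirty-second notes: a full sixteenth-note triplet (3 notes) (three triplet sixteenths span one eighth) = 4; whole tied to half (whole + half) = 48; a full eighth-note quintuplet (5 notes) (five quintuplet eighths span one half) = 16; eighth = 4; thirty-second note = 1; thirty-second tied to sixteenth (thirty-second + sixteenth) = 3; a full sixteenth-note quintuplet (5 notes) (five quintuplet sixteenths span one quarter) = 8; dotted sixteenth = 3; thirty-second tied to sixteenth (thirty-second + sixteenth) = 3; a full eighth-note quintuplet (5 notes) (five quintuplet eighths span one half) = 16; dotted half = 24; dotted eighth = 6; dotted sixteenth = 3.
Adding: 4 + 48 + 16 + 4 + 1 + 3 + 8 + 3 + 3 + 16 + 24 + 6 + 3 = 139.
139 falls short of 192, so the answer is No.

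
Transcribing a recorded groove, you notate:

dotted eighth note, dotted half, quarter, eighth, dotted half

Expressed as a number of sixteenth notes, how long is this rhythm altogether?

Working in sixteenth notes: dotted eighth note = 3; dotted half = 12; quarter = 4; eighth = 2; dotted half = 12.
Total: 3 + 12 + 4 + 2 + 12 = 33 sixteenth notes.

33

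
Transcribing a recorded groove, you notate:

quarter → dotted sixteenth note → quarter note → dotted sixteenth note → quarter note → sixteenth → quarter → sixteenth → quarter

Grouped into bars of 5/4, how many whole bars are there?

One bar of 5/4 = 40 thirty-second notes.
Convert each value to thirty-second notes: quarter = 8; dotted sixteenth note = 3; quarter note = 8; dotted sixteenth note = 3; quarter note = 8; sixteenth = 2; quarter = 8; sixteenth = 2; quarter = 8.
Sum: 8 + 3 + 8 + 3 + 8 + 2 + 8 + 2 + 8 = 50.
50 ÷ 40 = 1 complete bar with 10 left over.

1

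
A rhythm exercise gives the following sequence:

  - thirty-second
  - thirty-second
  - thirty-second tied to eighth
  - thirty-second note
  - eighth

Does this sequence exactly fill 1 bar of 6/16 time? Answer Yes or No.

Yes

One bar of 6/16 = 12 thirty-second notes.
Each duration in thirty-second notes: thirty-second = 1; thirty-second = 1; thirty-second tied to eighth (thirty-second + eighth) = 5; thirty-second note = 1; eighth = 4.
Altogether 1 + 1 + 5 + 1 + 4 = 12.
12 equals 12, so the answer is Yes.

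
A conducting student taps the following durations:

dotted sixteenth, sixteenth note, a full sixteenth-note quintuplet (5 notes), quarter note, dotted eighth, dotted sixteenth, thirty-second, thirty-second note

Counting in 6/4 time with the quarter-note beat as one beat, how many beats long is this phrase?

4

One quarter-note beat = 8 thirty-second notes.
Express everything in thirty-second notes: dotted sixteenth = 3; sixteenth note = 2; a full sixteenth-note quintuplet (5 notes) (five quintuplet sixteenths span one quarter) = 8; quarter note = 8; dotted eighth = 6; dotted sixteenth = 3; thirty-second = 1; thirty-second note = 1.
Altogether 3 + 2 + 8 + 8 + 6 + 3 + 1 + 1 = 32.
32 ÷ 8 = 4 beats.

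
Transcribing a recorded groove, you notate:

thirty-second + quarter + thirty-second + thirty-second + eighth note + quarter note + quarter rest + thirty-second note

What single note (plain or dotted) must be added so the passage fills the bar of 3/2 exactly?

half note

The bar of 3/2 = 48 thirty-second notes.
Working in thirty-second notes: thirty-second = 1; quarter = 8; thirty-second = 1; thirty-second = 1; eighth note = 4; quarter note = 8; quarter rest = 8; thirty-second note = 1.
Altogether 1 + 8 + 1 + 1 + 4 + 8 + 8 + 1 = 32.
Remaining: 48 − 32 = 16 thirty-second notes, which is a half note.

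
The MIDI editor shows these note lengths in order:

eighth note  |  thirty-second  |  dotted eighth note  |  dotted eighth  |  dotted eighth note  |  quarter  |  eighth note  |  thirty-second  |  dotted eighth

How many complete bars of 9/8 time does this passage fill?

One bar of 9/8 = 36 thirty-second notes.
Each duration in thirty-second notes: eighth note = 4; thirty-second = 1; dotted eighth note = 6; dotted eighth = 6; dotted eighth note = 6; quarter = 8; eighth note = 4; thirty-second = 1; dotted eighth = 6.
Adding: 4 + 1 + 6 + 6 + 6 + 8 + 4 + 1 + 6 = 42.
42 ÷ 36 = 1 complete bar with 6 left over.

1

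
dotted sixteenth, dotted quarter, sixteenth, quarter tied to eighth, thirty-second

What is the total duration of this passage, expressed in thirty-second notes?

In thirty-second notes: dotted sixteenth = 3; dotted quarter = 12; sixteenth = 2; quarter tied to eighth (quarter + eighth) = 12; thirty-second = 1.
Altogether 3 + 12 + 2 + 12 + 1 = 30 thirty-second notes.

30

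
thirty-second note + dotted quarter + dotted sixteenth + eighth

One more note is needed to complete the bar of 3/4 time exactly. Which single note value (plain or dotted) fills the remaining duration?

eighth note

The bar of 3/4 = 24 thirty-second notes.
Express everything in thirty-second notes: thirty-second note = 1; dotted quarter = 12; dotted sixteenth = 3; eighth = 4.
Sum: 1 + 12 + 3 + 4 = 20.
Remaining: 24 − 20 = 4 thirty-second notes, which is a eighth note.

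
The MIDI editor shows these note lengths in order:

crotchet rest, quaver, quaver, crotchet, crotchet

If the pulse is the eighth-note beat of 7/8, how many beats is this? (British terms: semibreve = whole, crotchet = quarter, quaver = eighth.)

8

One eighth-note beat = 2 sixteenth notes.
Each duration in sixteenth notes: crotchet rest = 4; quaver = 2; quaver = 2; crotchet = 4; crotchet = 4.
Total: 4 + 2 + 2 + 4 + 4 = 16.
16 ÷ 2 = 8 beats.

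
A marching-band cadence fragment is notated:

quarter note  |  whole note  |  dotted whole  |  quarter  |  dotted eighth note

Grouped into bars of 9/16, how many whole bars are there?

One bar of 9/16 = 9 sixteenth notes.
Express everything in sixteenth notes: quarter note = 4; whole note = 16; dotted whole = 24; quarter = 4; dotted eighth note = 3.
Total: 4 + 16 + 24 + 4 + 3 = 51.
51 ÷ 9 = 5 complete bars with 6 left over.

5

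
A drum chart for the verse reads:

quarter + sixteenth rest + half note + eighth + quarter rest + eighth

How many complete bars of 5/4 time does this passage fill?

One bar of 5/4 = 20 sixteenth notes.
In sixteenth notes: quarter = 4; sixteenth rest = 1; half note = 8; eighth = 2; quarter rest = 4; eighth = 2.
Adding: 4 + 1 + 8 + 2 + 4 + 2 = 21.
21 ÷ 20 = 1 complete bar with 1 left over.

1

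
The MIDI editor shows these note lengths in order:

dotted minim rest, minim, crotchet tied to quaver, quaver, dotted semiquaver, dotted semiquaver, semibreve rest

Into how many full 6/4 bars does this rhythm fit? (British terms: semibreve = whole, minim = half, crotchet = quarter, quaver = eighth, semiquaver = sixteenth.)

1

One bar of 6/4 = 48 thirty-second notes.
In thirty-second notes: dotted minim rest = 24; minim = 16; crotchet tied to quaver (crotchet + quaver) = 12; quaver = 4; dotted semiquaver = 3; dotted semiquaver = 3; semibreve rest = 32.
Adding: 24 + 16 + 12 + 4 + 3 + 3 + 32 = 94.
94 ÷ 48 = 1 complete bar with 46 left over.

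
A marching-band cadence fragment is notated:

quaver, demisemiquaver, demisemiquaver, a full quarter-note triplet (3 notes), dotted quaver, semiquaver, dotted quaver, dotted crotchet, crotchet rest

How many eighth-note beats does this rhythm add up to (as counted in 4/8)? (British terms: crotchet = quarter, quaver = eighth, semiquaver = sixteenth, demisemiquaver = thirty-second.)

14

One eighth-note beat = 4 thirty-second notes.
Working in thirty-second notes: quaver = 4; demisemiquaver = 1; demisemiquaver = 1; a full quarter-note triplet (3 notes) (three triplet quarters span one half) = 16; dotted quaver = 6; semiquaver = 2; dotted quaver = 6; dotted crotchet = 12; crotchet rest = 8.
Sum: 4 + 1 + 1 + 16 + 6 + 2 + 6 + 12 + 8 = 56.
56 ÷ 4 = 14 beats.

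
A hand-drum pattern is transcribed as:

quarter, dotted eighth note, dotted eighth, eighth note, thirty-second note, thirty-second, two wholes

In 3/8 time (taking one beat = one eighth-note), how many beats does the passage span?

22.5

One eighth-note beat = 4 thirty-second notes.
Working in thirty-second notes: quarter = 8; dotted eighth note = 6; dotted eighth = 6; eighth note = 4; thirty-second note = 1; thirty-second = 1; whole = 32; whole = 32.
Sum: 8 + 6 + 6 + 4 + 1 + 1 + 32 + 32 = 90.
90 ÷ 4 = 22.5 beats.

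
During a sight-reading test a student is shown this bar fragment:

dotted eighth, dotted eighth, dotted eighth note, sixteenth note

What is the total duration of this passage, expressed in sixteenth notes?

Working in sixteenth notes: dotted eighth = 3; dotted eighth = 3; dotted eighth note = 3; sixteenth note = 1.
Total: 3 + 3 + 3 + 1 = 10 sixteenth notes.

10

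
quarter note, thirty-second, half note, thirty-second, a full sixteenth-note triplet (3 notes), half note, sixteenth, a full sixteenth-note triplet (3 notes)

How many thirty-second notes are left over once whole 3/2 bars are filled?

4

One bar of 3/2 = 48 thirty-second notes.
Each duration in thirty-second notes: quarter note = 8; thirty-second = 1; half note = 16; thirty-second = 1; a full sixteenth-note triplet (3 notes) (three triplet sixteenths span one eighth) = 4; half note = 16; sixteenth = 2; a full sixteenth-note triplet (3 notes) (three triplet sixteenths span one eighth) = 4.
Altogether 8 + 1 + 16 + 1 + 4 + 16 + 2 + 4 = 52.
52 ÷ 48 = 1 complete bar with 4 thirty-second notes remaining.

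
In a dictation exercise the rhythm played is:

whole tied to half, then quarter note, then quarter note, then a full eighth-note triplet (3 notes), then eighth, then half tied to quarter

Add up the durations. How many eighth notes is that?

Express everything in eighth notes: whole tied to half (whole + half) = 12; quarter note = 2; quarter note = 2; a full eighth-note triplet (3 notes) (three triplet eighths span one quarter) = 2; eighth = 1; half tied to quarter (half + quarter) = 6.
Adding: 12 + 2 + 2 + 2 + 1 + 6 = 25 eighth notes.

25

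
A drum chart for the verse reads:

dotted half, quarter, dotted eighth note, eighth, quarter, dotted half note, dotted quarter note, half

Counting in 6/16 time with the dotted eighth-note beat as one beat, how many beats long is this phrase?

17

One dotted eighth-note beat = 3 sixteenth notes.
In sixteenth notes: dotted half = 12; quarter = 4; dotted eighth note = 3; eighth = 2; quarter = 4; dotted half note = 12; dotted quarter note = 6; half = 8.
Adding: 12 + 4 + 3 + 2 + 4 + 12 + 6 + 8 = 51.
51 ÷ 3 = 17 beats.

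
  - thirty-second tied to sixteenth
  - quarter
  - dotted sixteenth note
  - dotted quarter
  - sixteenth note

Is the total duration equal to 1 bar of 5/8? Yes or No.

No

One bar of 5/8 = 20 thirty-second notes.
Each duration in thirty-second notes: thirty-second tied to sixteenth (thirty-second + sixteenth) = 3; quarter = 8; dotted sixteenth note = 3; dotted quarter = 12; sixteenth note = 2.
Adding: 3 + 8 + 3 + 12 + 2 = 28.
28 exceeds 20, so the answer is No.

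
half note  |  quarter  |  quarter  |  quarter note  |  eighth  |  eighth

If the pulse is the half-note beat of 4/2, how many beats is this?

3

One half-note beat = 4 eighth notes.
Express everything in eighth notes: half note = 4; quarter = 2; quarter = 2; quarter note = 2; eighth = 1; eighth = 1.
Adding: 4 + 2 + 2 + 2 + 1 + 1 = 12.
12 ÷ 4 = 3 beats.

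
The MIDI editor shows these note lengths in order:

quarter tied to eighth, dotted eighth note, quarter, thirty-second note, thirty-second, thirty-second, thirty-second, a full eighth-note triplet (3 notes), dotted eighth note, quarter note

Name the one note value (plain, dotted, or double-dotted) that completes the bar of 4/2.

The bar of 4/2 = 64 thirty-second notes.
Working in thirty-second notes: quarter tied to eighth (quarter + eighth) = 12; dotted eighth note = 6; quarter = 8; thirty-second note = 1; thirty-second = 1; thirty-second = 1; thirty-second = 1; a full eighth-note triplet (3 notes) (three triplet eighths span one quarter) = 8; dotted eighth note = 6; quarter note = 8.
Altogether 12 + 6 + 8 + 1 + 1 + 1 + 1 + 8 + 6 + 8 = 52.
Remaining: 64 − 52 = 12 thirty-second notes, which is a dotted quarter note.

dotted quarter note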